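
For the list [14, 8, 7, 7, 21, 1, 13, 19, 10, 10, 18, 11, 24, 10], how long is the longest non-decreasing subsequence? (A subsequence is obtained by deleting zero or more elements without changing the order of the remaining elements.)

Let dp[i] be the longest non-decreasing subsequence ending at position i. Then dp = [1, 1, 1, 2, 3, 1, 3, 4, 3, 4, 5, 5, 6, 5].
The maximum is 6; one witness is 7, 7, 10, 10, 18, 24 at positions 3,4,9,10,11,13.

6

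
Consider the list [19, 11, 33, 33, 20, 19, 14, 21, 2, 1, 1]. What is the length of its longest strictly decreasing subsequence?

One longest decreasing subsequence is 33, 20, 19, 14, 2, 1 (positions 3,5,6,7,9,10), of length 6; no longer one exists.

6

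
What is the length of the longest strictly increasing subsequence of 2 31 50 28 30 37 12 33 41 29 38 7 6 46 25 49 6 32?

Let dp[i] be the longest increasing subsequence ending at position i. Then dp = [1, 2, 3, 2, 3, 4, 2, 4, 5, 3, 5, 2, 2, 6, 3, 7, 2, 4].
The maximum is 7; one witness is 2, 28, 30, 37, 41, 46, 49 at positions 1,4,5,6,9,14,16.

7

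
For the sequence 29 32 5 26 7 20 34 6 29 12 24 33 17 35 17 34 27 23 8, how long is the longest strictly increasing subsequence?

6

Let dp[i] be the longest increasing subsequence ending at position i. Then dp = [1, 2, 1, 2, 2, 3, 4, 2, 4, 3, 4, 5, 4, 6, 4, 6, 5, 5, 3].
The maximum is 6; one witness is 5, 7, 20, 29, 33, 35 at positions 3,5,6,9,12,14.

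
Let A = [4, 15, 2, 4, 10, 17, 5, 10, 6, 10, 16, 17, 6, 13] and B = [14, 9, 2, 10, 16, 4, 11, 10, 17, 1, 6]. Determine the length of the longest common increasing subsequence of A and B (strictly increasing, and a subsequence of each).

4

For each value that appears in both, track the longest common increasing run ending there.
The best achievable length is 4; one witness is 2, 4, 10, 17 (A-positions 3,4,5,6, B-positions 3,6,8,9).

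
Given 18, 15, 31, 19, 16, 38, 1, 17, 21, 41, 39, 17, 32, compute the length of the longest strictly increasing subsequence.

One longest increasing subsequence is 15, 16, 17, 21, 41 (positions 2,5,8,9,10), of length 5; no longer one exists.

5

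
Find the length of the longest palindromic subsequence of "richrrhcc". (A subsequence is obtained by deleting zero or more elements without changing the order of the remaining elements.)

6

One longest palindromic subsequence is chrrhc (positions 3,4,5,6,7,9); it reads the same forward and backward, and the interval DP gives dp[1][9] = 6.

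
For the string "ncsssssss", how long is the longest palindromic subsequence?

7

Using dp[i][j] = 2 + dp[i+1][j−1] if the ends match, else max(dp[i+1][j], dp[i][j−1]):
dp[1][9] = 7. A witness is sssssss at positions 3,4,5,6,7,8,9.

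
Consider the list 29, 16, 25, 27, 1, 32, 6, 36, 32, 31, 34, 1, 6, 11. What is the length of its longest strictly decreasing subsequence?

4

Scanning left to right, the best length ending at each element is: 29→1, 16→2, 25→2, 27→2, 1→3, 32→1, 6→3, 36→1, 32→2, 31→3, 34→2, 1→4, 6→4, 11→4.
So the longest decreasing subsequence has length 4, e.g. 29, 16, 6, 1.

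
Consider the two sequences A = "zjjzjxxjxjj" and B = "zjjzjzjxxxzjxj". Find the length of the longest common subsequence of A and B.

10

A longest common subsequence is zjjzjxxjxj (length 10); the LCS DP confirms no longer common subsequence exists.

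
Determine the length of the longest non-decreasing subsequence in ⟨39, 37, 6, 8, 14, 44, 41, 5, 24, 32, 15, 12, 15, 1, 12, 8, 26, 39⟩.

7

Scanning left to right, the best length ending at each element is: 39→1, 37→1, 6→1, 8→2, 14→3, 44→4, 41→4, 5→1, 24→4, 32→5, 15→4, 12→3, 15→5, 1→1, 12→4, 8→3, 26→6, 39→7.
So the longest non-decreasing subsequence has length 7, e.g. 6, 8, 14, 15, 15, 26, 39.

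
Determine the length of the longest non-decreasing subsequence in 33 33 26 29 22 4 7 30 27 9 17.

4

Scanning left to right, the best length ending at each element is: 33→1, 33→2, 26→1, 29→2, 22→1, 4→1, 7→2, 30→3, 27→3, 9→3, 17→4.
So the longest non-decreasing subsequence has length 4, e.g. 4, 7, 9, 17.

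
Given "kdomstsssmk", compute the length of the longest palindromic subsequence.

One longest palindromic subsequence is kmssssmk (positions 1,4,5,7,8,9,10,11); it reads the same forward and backward, and the interval DP gives dp[1][11] = 8.

8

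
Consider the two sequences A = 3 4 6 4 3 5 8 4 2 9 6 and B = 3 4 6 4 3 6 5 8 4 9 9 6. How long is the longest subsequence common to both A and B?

A longest common subsequence is 3, 4, 6, 4, 3, 5, 8, 4, 9, 6 (length 10); the LCS DP confirms no longer common subsequence exists.

10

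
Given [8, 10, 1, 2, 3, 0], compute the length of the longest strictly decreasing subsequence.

Let dp[i] be the longest decreasing subsequence ending at position i. Then dp = [1, 1, 2, 2, 2, 3].
The maximum is 3; one witness is 8, 1, 0 at positions 1,3,6.

3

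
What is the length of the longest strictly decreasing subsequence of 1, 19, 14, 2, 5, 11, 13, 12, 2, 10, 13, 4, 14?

Scanning left to right, the best length ending at each element is: 1→1, 19→1, 14→2, 2→3, 5→3, 11→3, 13→3, 12→4, 2→5, 10→5, 13→3, 4→6, 14→2.
So the longest decreasing subsequence has length 6, e.g. 19, 14, 13, 12, 10, 4.

6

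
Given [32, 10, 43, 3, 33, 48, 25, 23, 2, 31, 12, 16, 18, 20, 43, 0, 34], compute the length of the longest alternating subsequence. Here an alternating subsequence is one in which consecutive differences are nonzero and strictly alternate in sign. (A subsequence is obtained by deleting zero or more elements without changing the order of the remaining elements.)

Track the best alternating length ending on an up-step vs a down-step at each position: up/down = 1/1, 1/2, 3/1, 1/4, 5/4, 5/1, 5/6, 5/6, 1/6, 7/6, 7/8, 9/8, 9/8, 9/8, 9/6, 1/10, 11/10.
The maximum over both is 11; one such subsequence is 32, 10, 43, 3, 33, 25, 31, 12, 16, 0, 34.

11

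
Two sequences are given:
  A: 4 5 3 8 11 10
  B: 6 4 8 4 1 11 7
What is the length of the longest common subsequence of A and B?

A longest common subsequence is 4, 8, 11 (length 3); the LCS DP confirms no longer common subsequence exists.

3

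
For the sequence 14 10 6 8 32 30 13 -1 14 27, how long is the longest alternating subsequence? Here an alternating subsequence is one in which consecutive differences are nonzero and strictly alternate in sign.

Track the best alternating length ending on an up-step vs a down-step at each position: up/down = 1/1, 1/2, 1/2, 3/2, 3/1, 3/4, 3/4, 1/4, 5/4, 5/4.
The maximum over both is 5; one such subsequence is 14, 10, 32, 13, 14.

5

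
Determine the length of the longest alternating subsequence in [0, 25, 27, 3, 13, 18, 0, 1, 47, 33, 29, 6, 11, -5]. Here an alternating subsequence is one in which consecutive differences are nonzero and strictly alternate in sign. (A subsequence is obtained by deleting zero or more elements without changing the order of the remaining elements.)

Track the best alternating length ending on an up-step vs a down-step at each position: up/down = 1/1, 2/1, 2/1, 2/3, 4/3, 4/3, 1/5, 6/5, 6/1, 6/7, 6/7, 6/7, 8/7, 1/9.
The maximum over both is 9; one such subsequence is 0, 25, 3, 13, 0, 47, 6, 11, -5.

9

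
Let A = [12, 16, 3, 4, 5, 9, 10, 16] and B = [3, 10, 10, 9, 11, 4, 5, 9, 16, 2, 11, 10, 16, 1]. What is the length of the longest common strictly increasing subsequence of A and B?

For each value that appears in both, track the longest common increasing run ending there.
The best achievable length is 6; one witness is 3, 4, 5, 9, 10, 16 (A-positions 3,4,5,6,7,8, B-positions 1,6,7,8,12,13).

6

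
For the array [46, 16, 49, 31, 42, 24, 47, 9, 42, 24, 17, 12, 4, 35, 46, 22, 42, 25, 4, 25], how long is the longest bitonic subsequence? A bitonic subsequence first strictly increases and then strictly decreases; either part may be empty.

One longest bitonic subsequence is 16, 31, 42, 47, 42, 24, 17, 12, 4 (positions 2,4,5,7,9,10,11,12,19): it rises to 47 then falls. Length 9 is optimal.

9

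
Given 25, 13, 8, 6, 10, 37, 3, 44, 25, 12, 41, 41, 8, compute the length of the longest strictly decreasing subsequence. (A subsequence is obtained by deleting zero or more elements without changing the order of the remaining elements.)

Scanning left to right, the best length ending at each element is: 25→1, 13→2, 8→3, 6→4, 10→3, 37→1, 3→5, 44→1, 25→2, 12→3, 41→2, 41→2, 8→4.
So the longest decreasing subsequence has length 5, e.g. 25, 13, 8, 6, 3.

5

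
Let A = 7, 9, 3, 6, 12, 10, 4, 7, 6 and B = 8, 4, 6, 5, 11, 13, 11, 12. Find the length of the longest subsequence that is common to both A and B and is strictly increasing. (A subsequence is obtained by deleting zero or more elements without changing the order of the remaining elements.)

2

For each value that appears in both, track the longest common increasing run ending there.
The best achievable length is 2; one witness is 4, 6 (A-positions 7,9, B-positions 2,3).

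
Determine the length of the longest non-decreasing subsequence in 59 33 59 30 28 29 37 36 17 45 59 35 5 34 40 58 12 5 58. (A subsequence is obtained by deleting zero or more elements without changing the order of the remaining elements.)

Scanning left to right, the best length ending at each element is: 59→1, 33→1, 59→2, 30→1, 28→1, 29→2, 37→3, 36→3, 17→1, 45→4, 59→5, 35→3, 5→1, 34→3, 40→4, 58→5, 12→2, 5→2, 58→6.
So the longest non-decreasing subsequence has length 6, e.g. 28, 29, 37, 45, 58, 58.

6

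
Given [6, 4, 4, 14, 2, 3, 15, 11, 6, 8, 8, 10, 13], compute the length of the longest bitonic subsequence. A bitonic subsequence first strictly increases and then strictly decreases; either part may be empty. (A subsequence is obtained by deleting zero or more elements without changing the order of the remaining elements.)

Let inc[i] be the LIS ending at i and dec[i] the longest strictly decreasing subsequence starting at i. inc = [1, 1, 1, 2, 1, 2, 3, 3, 3, 4, 4, 5, 6], dec = [3, 2, 2, 3, 1, 1, 3, 2, 1, 1, 1, 1, 1].
max_i inc[i]+dec[i]−1 = 6, with one witness 2, 3, 6, 8, 10, 13.

6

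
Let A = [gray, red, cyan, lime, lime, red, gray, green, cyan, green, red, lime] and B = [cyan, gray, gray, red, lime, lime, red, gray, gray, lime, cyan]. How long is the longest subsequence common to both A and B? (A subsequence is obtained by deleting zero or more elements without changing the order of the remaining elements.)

7

Backtracking the LCS table gives one alignment: gray (A1,B3) → red (A2,B4) → lime (A4,B5) → lime (A5,B6) → red (A6,B7) → gray (A7,B9) → cyan (A9,B11).
So the longest common subsequence has length 7.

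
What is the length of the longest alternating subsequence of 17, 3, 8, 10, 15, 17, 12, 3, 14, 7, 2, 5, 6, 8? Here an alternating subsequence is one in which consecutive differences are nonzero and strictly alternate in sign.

Track the best alternating length ending on an up-step vs a down-step at each position: up/down = 1/1, 1/2, 3/2, 3/2, 3/2, 3/1, 3/4, 1/4, 5/4, 5/6, 1/6, 7/6, 7/6, 7/6.
The maximum over both is 7; one such subsequence is 17, 3, 15, 12, 14, 2, 5.

7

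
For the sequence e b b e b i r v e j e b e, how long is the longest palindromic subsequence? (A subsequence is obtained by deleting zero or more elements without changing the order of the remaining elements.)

7

Using dp[i][j] = 2 + dp[i+1][j−1] if the ends match, else max(dp[i+1][j], dp[i][j−1]):
dp[1][13] = 7. A witness is ebejebe at positions 1,2,4,10,11,12,13.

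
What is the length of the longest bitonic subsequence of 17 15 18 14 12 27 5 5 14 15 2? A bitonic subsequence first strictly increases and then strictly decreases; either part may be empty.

6

One longest bitonic subsequence is 17, 15, 14, 12, 5, 2 (positions 1,2,4,5,8,11): it rises to 17 then falls. Length 6 is optimal.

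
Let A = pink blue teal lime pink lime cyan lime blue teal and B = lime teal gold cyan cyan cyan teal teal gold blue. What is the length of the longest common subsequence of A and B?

A longest common subsequence is teal, cyan, blue (length 3); the LCS DP confirms no longer common subsequence exists.

3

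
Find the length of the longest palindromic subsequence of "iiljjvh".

Using dp[i][j] = 2 + dp[i+1][j−1] if the ends match, else max(dp[i+1][j], dp[i][j−1]):
dp[1][7] = 2. A witness is jj at positions 4,5.

2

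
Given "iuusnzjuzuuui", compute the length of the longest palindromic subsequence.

One longest palindromic subsequence is iuuuzuuui (positions 1,2,3,8,9,10,11,12,13); it reads the same forward and backward, and the interval DP gives dp[1][13] = 9.

9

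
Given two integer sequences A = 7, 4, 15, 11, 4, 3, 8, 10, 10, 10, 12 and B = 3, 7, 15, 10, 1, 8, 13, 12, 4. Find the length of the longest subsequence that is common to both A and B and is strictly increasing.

3

A longest common strictly increasing subsequence is 3, 10, 12 (length 3); it appears in order in both A and B, and no longer such subsequence exists.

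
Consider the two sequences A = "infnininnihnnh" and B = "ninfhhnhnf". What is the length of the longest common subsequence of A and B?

A longest common subsequence is infnhn (length 6); the LCS DP confirms no longer common subsequence exists.

6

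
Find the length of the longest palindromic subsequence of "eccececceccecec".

13

Using dp[i][j] = 2 + dp[i+1][j−1] if the ends match, else max(dp[i+1][j], dp[i][j−1]):
dp[1][15] = 13. A witness is cececceccecec at positions 2,4,5,6,7,8,9,10,11,12,13,14,15.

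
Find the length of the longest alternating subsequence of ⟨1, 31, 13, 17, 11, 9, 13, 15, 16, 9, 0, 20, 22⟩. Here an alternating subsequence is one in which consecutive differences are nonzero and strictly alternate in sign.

8

Track the best alternating length ending on an up-step vs a down-step at each position: up/down = 1/1, 2/1, 2/3, 4/3, 2/5, 2/5, 6/5, 6/5, 6/5, 2/7, 1/7, 8/3, 8/3.
The maximum over both is 8; one such subsequence is 1, 31, 13, 17, 11, 13, 9, 20.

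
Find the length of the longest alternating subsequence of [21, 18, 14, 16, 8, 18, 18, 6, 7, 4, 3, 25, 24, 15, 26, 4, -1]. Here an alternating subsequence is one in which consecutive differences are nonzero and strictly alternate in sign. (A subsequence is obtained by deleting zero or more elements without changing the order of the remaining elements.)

12

Track the best alternating length ending on an up-step vs a down-step at each position: up/down = 1/1, 1/2, 1/2, 3/2, 1/4, 5/2, 5/2, 1/6, 7/6, 1/8, 1/8, 9/1, 9/10, 9/10, 11/1, 9/12, 1/12.
The maximum over both is 12; one such subsequence is 21, 14, 16, 8, 18, 6, 7, 4, 25, 24, 26, 4.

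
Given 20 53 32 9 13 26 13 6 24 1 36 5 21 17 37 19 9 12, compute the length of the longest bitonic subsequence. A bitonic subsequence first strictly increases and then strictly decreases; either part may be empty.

8

Let inc[i] be the LIS ending at i and dec[i] the longest strictly decreasing subsequence starting at i. inc = [1, 2, 2, 1, 2, 3, 2, 1, 3, 1, 4, 2, 3, 3, 5, 4, 3, 4], dec = [4, 7, 6, 3, 3, 5, 3, 2, 4, 1, 4, 1, 3, 2, 3, 2, 1, 1].
max_i inc[i]+dec[i]−1 = 8, with one witness 20, 53, 32, 26, 24, 21, 19, 12.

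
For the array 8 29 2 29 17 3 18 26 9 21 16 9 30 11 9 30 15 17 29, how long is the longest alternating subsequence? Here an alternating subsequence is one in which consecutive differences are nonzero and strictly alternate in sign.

A longest alternating subsequence is 8, 29, 2, 29, 17, 18, 9, 21, 16, 30, 11, 30, 15, 17 (positions 1,2,3,4,5,7,9,10,11,13,14,16,17,18); its 13 consecutive differences strictly alternate in sign, and length 14 is optimal.

14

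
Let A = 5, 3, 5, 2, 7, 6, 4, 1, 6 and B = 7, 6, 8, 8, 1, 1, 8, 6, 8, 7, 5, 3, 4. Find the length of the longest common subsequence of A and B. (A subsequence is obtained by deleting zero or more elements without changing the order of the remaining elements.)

4

A longest common subsequence is 7, 6, 1, 6 (length 4); the LCS DP confirms no longer common subsequence exists.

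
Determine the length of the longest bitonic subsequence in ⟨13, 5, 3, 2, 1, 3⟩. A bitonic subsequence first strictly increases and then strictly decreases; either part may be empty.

5

One longest bitonic subsequence is 13, 5, 3, 2, 1 (positions 1,2,3,4,5): it rises to 13 then falls. Length 5 is optimal.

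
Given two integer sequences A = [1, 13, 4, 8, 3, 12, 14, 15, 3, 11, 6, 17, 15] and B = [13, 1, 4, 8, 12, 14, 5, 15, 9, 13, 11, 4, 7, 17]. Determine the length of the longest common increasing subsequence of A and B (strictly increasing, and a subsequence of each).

7

For each value that appears in both, track the longest common increasing run ending there.
The best achievable length is 7; one witness is 1, 4, 8, 12, 14, 15, 17 (A-positions 1,3,4,6,7,8,12, B-positions 2,3,4,5,6,8,14).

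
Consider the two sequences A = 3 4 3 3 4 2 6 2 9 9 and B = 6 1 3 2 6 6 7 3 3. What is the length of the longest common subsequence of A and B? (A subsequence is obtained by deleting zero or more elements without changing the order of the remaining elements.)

3

Backtracking the LCS table gives one alignment: 3 (A1,B3) → 3 (A3,B8) → 3 (A4,B9).
So the longest common subsequence has length 3.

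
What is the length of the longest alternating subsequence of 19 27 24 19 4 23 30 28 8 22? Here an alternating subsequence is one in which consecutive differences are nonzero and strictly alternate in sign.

6

Track the best alternating length ending on an up-step vs a down-step at each position: up/down = 1/1, 2/1, 2/3, 1/3, 1/3, 4/3, 4/1, 4/5, 4/5, 6/5.
The maximum over both is 6; one such subsequence is 19, 27, 19, 23, 8, 22.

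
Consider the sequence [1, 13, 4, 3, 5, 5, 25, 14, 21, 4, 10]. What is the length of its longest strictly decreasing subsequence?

One longest decreasing subsequence is 13, 4, 3 (positions 2,3,4), of length 3; no longer one exists.

3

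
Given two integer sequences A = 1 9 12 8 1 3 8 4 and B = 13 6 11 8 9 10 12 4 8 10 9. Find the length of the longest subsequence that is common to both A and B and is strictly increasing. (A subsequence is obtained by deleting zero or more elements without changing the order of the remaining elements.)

A longest common strictly increasing subsequence is 9, 12 (length 2); it appears in order in both A and B, and no longer such subsequence exists.

2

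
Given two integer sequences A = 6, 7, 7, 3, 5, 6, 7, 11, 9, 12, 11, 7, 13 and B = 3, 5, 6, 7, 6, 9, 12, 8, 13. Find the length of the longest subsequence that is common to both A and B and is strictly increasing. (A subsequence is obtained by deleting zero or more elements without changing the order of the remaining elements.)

7

A longest common strictly increasing subsequence is 3, 5, 6, 7, 9, 12, 13 (length 7); it appears in order in both A and B, and no longer such subsequence exists.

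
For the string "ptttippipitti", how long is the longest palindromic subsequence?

One longest palindromic subsequence is ttipipitt (positions 3,4,5,6,8,9,10,11,12); it reads the same forward and backward, and the interval DP gives dp[1][13] = 9.

9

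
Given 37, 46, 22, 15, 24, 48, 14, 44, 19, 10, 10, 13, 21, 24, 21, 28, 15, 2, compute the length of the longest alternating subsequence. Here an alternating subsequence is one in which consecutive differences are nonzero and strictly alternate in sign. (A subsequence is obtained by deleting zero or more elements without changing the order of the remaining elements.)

A longest alternating subsequence is 37, 46, 22, 24, 14, 44, 19, 24, 21, 28, 15 (positions 1,2,3,5,7,8,9,14,15,16,17); its 10 consecutive differences strictly alternate in sign, and length 11 is optimal.

11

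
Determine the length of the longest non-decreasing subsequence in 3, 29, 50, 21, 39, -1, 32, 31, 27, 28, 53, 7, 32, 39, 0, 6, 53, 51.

Let dp[i] be the longest non-decreasing subsequence ending at position i. Then dp = [1, 2, 3, 2, 3, 1, 3, 3, 3, 4, 5, 2, 5, 6, 2, 3, 7, 7].
The maximum is 7; one witness is 3, 21, 27, 28, 32, 39, 53 at positions 1,4,9,10,13,14,17.

7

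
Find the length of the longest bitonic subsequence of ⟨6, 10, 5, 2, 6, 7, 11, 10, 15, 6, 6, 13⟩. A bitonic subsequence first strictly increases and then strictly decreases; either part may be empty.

One longest bitonic subsequence is 5, 6, 7, 11, 10, 6 (positions 3,5,6,7,8,11): it rises to 11 then falls. Length 6 is optimal.

6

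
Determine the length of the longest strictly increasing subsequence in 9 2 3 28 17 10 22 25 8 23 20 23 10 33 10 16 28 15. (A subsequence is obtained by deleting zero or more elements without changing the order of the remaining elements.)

One longest increasing subsequence is 2, 3, 17, 22, 25, 33 (positions 2,3,5,7,8,14), of length 6; no longer one exists.

6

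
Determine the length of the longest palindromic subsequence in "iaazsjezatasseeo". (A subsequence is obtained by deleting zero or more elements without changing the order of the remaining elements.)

7

One longest palindromic subsequence is aazezaa (positions 2,3,4,7,8,9,11); it reads the same forward and backward, and the interval DP gives dp[1][16] = 7.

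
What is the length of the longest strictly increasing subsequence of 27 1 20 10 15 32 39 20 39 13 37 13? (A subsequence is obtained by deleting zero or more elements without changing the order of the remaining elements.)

One longest increasing subsequence is 1, 10, 15, 32, 39 (positions 2,4,5,6,7), of length 5; no longer one exists.

5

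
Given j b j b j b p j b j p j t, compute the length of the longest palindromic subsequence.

9

One longest palindromic subsequence is jjbjpjbjj (positions 1,3,4,5,7,8,9,10,12); it reads the same forward and backward, and the interval DP gives dp[1][13] = 9.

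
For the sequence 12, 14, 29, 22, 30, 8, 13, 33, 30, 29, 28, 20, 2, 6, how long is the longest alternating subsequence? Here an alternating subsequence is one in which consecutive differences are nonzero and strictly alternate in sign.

Track the best alternating length ending on an up-step vs a down-step at each position: up/down = 1/1, 2/1, 2/1, 2/3, 4/1, 1/5, 6/5, 6/1, 6/7, 6/7, 6/7, 6/7, 1/7, 8/7.
The maximum over both is 8; one such subsequence is 12, 29, 22, 30, 8, 13, 2, 6.

8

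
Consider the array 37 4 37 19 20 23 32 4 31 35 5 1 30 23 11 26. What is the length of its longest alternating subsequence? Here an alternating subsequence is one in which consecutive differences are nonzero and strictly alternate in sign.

Track the best alternating length ending on an up-step vs a down-step at each position: up/down = 1/1, 1/2, 3/1, 3/4, 5/4, 5/4, 5/4, 1/6, 7/6, 7/4, 7/8, 1/8, 9/8, 9/10, 9/10, 11/10.
The maximum over both is 11; one such subsequence is 37, 4, 37, 19, 20, 4, 31, 5, 30, 23, 26.

11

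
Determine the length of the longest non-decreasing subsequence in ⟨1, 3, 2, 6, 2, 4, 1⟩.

4

Let dp[i] be the longest non-decreasing subsequence ending at position i. Then dp = [1, 2, 2, 3, 3, 4, 2].
The maximum is 4; one witness is 1, 2, 2, 4 at positions 1,3,5,6.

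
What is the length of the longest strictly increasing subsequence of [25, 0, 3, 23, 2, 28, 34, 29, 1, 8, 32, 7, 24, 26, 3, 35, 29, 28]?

Scanning left to right, the best length ending at each element is: 25→1, 0→1, 3→2, 23→3, 2→2, 28→4, 34→5, 29→5, 1→2, 8→3, 32→6, 7→3, 24→4, 26→5, 3→3, 35→7, 29→6, 28→6.
So the longest increasing subsequence has length 7, e.g. 0, 3, 23, 28, 29, 32, 35.

7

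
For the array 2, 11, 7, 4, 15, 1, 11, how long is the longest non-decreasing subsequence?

Scanning left to right, the best length ending at each element is: 2→1, 11→2, 7→2, 4→2, 15→3, 1→1, 11→3.
So the longest non-decreasing subsequence has length 3, e.g. 2, 11, 15.

3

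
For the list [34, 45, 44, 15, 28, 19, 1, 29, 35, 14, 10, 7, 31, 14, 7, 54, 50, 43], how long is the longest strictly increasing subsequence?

Let dp[i] be the longest increasing subsequence ending at position i. Then dp = [1, 2, 2, 1, 2, 2, 1, 3, 4, 2, 2, 2, 4, 3, 2, 5, 5, 5].
The maximum is 5; one witness is 15, 28, 29, 35, 54 at positions 4,5,8,9,16.

5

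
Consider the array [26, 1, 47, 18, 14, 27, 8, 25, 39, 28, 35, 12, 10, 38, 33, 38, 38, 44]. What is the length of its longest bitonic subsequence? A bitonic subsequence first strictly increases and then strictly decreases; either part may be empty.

7

One longest bitonic subsequence is 1, 18, 27, 39, 35, 12, 10 (positions 2,4,6,9,11,12,13): it rises to 39 then falls. Length 7 is optimal.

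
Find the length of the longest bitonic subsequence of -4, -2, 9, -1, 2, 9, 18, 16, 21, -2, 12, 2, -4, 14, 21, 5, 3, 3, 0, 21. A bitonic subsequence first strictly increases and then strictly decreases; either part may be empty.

Let inc[i] be the LIS ending at i and dec[i] the longest strictly decreasing subsequence starting at i. inc = [1, 2, 3, 3, 4, 5, 6, 6, 7, 2, 6, 4, 1, 7, 8, 5, 5, 5, 4, 8], dec = [1, 2, 4, 3, 3, 4, 6, 5, 5, 2, 4, 2, 1, 4, 4, 3, 2, 2, 1, 1].
max_i inc[i]+dec[i]−1 = 11, with one witness -4, -2, -1, 2, 9, 18, 16, 14, 5, 3, 0.

11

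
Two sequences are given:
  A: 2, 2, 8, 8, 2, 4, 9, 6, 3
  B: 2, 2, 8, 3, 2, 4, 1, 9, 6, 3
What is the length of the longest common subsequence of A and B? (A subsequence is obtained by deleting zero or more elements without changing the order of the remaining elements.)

A longest common subsequence is 2, 2, 8, 2, 4, 9, 6, 3 (length 8); the LCS DP confirms no longer common subsequence exists.

8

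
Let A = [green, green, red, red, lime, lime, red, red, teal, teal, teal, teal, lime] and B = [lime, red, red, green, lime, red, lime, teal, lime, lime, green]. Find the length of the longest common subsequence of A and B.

A longest common subsequence is red, red, lime, lime, teal, lime (length 6); the LCS DP confirms no longer common subsequence exists.

6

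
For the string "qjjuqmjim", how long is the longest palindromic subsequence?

4

One longest palindromic subsequence is qjjq (positions 1,2,3,5); it reads the same forward and backward, and the interval DP gives dp[1][9] = 4.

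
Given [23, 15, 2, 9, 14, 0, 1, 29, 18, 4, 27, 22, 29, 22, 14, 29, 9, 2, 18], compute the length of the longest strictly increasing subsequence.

Scanning left to right, the best length ending at each element is: 23→1, 15→1, 2→1, 9→2, 14→3, 0→1, 1→2, 29→4, 18→4, 4→3, 27→5, 22→5, 29→6, 22→5, 14→4, 29→6, 9→4, 2→3, 18→5.
So the longest increasing subsequence has length 6, e.g. 2, 9, 14, 18, 27, 29.

6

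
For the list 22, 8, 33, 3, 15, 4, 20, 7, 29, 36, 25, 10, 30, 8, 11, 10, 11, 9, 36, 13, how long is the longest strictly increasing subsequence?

7

Scanning left to right, the best length ending at each element is: 22→1, 8→1, 33→2, 3→1, 15→2, 4→2, 20→3, 7→3, 29→4, 36→5, 25→4, 10→4, 30→5, 8→4, 11→5, 10→5, 11→6, 9→5, 36→7, 13→7.
So the longest increasing subsequence has length 7, e.g. 3, 4, 7, 8, 10, 11, 36.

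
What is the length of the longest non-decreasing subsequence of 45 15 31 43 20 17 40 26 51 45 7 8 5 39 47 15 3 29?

5

Let dp[i] be the longest non-decreasing subsequence ending at position i. Then dp = [1, 1, 2, 3, 2, 2, 3, 3, 4, 4, 1, 2, 1, 4, 5, 3, 1, 4].
The maximum is 5; one witness is 15, 31, 43, 45, 47 at positions 2,3,4,10,15.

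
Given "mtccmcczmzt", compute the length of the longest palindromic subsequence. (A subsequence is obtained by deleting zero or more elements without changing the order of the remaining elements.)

7

Using dp[i][j] = 2 + dp[i+1][j−1] if the ends match, else max(dp[i+1][j], dp[i][j−1]):
dp[1][11] = 7. A witness is tccmcct at positions 2,3,4,5,6,7,11.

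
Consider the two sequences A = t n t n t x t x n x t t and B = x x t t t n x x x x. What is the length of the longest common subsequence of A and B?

A longest common subsequence is ttnxxx (length 6); the LCS DP confirms no longer common subsequence exists.

6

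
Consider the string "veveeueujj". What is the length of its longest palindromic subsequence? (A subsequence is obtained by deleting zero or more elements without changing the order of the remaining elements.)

4

One longest palindromic subsequence is eeee (positions 2,4,5,7); it reads the same forward and backward, and the interval DP gives dp[1][10] = 4.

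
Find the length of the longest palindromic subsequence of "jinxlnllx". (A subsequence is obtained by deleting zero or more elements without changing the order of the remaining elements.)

Using dp[i][j] = 2 + dp[i+1][j−1] if the ends match, else max(dp[i+1][j], dp[i][j−1]):
dp[1][9] = 5. A witness is xlllx at positions 4,5,7,8,9.

5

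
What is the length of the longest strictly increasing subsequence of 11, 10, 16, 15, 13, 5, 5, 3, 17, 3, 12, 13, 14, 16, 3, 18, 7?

Let dp[i] be the longest increasing subsequence ending at position i. Then dp = [1, 1, 2, 2, 2, 1, 1, 1, 3, 1, 2, 3, 4, 5, 1, 6, 2].
The maximum is 6; one witness is 11, 12, 13, 14, 16, 18 at positions 1,11,12,13,14,16.

6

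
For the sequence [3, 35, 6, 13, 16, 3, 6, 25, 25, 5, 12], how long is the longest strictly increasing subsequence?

5

Scanning left to right, the best length ending at each element is: 3→1, 35→2, 6→2, 13→3, 16→4, 3→1, 6→2, 25→5, 25→5, 5→2, 12→3.
So the longest increasing subsequence has length 5, e.g. 3, 6, 13, 16, 25.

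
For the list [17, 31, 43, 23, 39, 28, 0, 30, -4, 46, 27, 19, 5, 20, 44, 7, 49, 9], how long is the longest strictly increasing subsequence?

6

One longest increasing subsequence is 17, 23, 28, 30, 46, 49 (positions 1,4,6,8,10,17), of length 6; no longer one exists.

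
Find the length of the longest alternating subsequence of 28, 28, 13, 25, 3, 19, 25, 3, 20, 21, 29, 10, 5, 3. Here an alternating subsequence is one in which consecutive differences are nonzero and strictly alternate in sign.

8

Track the best alternating length ending on an up-step vs a down-step at each position: up/down = 1/1, 1/1, 1/2, 3/2, 1/4, 5/4, 5/2, 1/6, 7/6, 7/6, 7/1, 7/8, 7/8, 1/8.
The maximum over both is 8; one such subsequence is 28, 13, 25, 3, 19, 3, 20, 10.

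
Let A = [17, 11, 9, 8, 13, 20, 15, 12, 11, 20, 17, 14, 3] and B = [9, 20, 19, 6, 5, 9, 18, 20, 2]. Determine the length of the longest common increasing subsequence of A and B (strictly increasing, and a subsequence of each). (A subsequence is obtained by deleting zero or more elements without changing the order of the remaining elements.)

For each value that appears in both, track the longest common increasing run ending there.
The best achievable length is 2; one witness is 9, 20 (A-positions 3,6, B-positions 1,2).

2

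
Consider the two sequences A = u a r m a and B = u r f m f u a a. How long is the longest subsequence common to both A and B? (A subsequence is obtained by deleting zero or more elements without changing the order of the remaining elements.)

4

A longest common subsequence is urma (length 4); the LCS DP confirms no longer common subsequence exists.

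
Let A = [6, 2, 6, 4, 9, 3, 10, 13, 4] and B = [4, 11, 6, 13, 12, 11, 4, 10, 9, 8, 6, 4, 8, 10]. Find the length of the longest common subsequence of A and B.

Backtracking the LCS table gives one alignment: 6 (A1,B3) → 6 (A3,B11) → 4 (A4,B12) → 10 (A7,B14).
So the longest common subsequence has length 4.

4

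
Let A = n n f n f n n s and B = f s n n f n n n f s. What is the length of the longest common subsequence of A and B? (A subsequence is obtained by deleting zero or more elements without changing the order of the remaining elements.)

7

A longest common subsequence is nnfnnns (length 7); the LCS DP confirms no longer common subsequence exists.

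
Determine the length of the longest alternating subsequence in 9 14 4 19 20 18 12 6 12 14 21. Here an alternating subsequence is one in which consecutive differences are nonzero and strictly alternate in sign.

6

Track the best alternating length ending on an up-step vs a down-step at each position: up/down = 1/1, 2/1, 1/3, 4/1, 4/1, 4/5, 4/5, 4/5, 6/5, 6/5, 6/1.
The maximum over both is 6; one such subsequence is 9, 14, 4, 19, 6, 12.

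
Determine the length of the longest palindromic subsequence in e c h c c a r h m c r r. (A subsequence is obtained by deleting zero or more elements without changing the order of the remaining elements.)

6

One longest palindromic subsequence is chcchc (positions 2,3,4,5,8,10); it reads the same forward and backward, and the interval DP gives dp[1][12] = 6.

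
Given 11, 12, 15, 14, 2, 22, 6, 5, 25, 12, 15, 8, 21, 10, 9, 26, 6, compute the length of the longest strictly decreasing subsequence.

Let dp[i] be the longest decreasing subsequence ending at position i. Then dp = [1, 1, 1, 2, 3, 1, 3, 4, 1, 3, 2, 4, 2, 4, 5, 1, 6].
The maximum is 6; one witness is 15, 14, 12, 10, 9, 6 at positions 3,4,10,14,15,17.

6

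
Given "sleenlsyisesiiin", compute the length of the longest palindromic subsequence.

Using dp[i][j] = 2 + dp[i+1][j−1] if the ends match, else max(dp[i+1][j], dp[i][j−1]):
dp[1][16] = 7. A witness is nisesin at positions 5,9,10,11,12,15,16.

7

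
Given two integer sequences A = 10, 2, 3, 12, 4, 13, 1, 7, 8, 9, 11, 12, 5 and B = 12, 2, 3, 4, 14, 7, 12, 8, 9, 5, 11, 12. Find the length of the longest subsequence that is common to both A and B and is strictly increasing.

For each value that appears in both, track the longest common increasing run ending there.
The best achievable length is 8; one witness is 2, 3, 4, 7, 8, 9, 11, 12 (A-positions 2,3,5,8,9,10,11,12, B-positions 2,3,4,6,8,9,11,12).

8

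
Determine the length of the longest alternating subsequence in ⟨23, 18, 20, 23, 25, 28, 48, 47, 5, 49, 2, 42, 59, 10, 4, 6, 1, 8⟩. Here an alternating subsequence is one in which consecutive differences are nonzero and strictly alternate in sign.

11

A longest alternating subsequence is 23, 18, 48, 47, 49, 2, 42, 4, 6, 1, 8 (positions 1,2,7,8,10,11,12,15,16,17,18); its 10 consecutive differences strictly alternate in sign, and length 11 is optimal.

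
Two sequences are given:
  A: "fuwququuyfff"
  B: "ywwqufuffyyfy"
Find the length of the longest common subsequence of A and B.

7

A longest common subsequence is wquufff (length 7); the LCS DP confirms no longer common subsequence exists.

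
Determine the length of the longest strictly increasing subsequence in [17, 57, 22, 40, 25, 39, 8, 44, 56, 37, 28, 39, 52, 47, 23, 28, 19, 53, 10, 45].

7

One longest increasing subsequence is 17, 22, 25, 39, 44, 52, 53 (positions 1,3,5,6,8,13,18), of length 7; no longer one exists.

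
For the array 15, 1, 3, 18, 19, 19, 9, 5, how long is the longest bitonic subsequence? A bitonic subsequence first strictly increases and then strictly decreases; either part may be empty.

One longest bitonic subsequence is 1, 3, 18, 19, 9, 5 (positions 2,3,4,5,7,8): it rises to 19 then falls. Length 6 is optimal.

6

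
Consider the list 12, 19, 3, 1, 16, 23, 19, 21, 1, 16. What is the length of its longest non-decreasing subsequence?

4

Let dp[i] be the longest non-decreasing subsequence ending at position i. Then dp = [1, 2, 1, 1, 2, 3, 3, 4, 2, 3].
The maximum is 4; one witness is 12, 19, 19, 21 at positions 1,2,7,8.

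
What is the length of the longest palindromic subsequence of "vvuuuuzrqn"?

Using dp[i][j] = 2 + dp[i+1][j−1] if the ends match, else max(dp[i+1][j], dp[i][j−1]):
dp[1][10] = 4. A witness is uuuu at positions 3,4,5,6.

4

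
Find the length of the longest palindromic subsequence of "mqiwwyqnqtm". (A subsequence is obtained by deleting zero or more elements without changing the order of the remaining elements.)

6

Using dp[i][j] = 2 + dp[i+1][j−1] if the ends match, else max(dp[i+1][j], dp[i][j−1]):
dp[1][11] = 6. A witness is mqwwqm at positions 1,2,4,5,9,11.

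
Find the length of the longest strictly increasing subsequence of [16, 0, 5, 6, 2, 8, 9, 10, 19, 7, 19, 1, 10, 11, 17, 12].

Scanning left to right, the best length ending at each element is: 16→1, 0→1, 5→2, 6→3, 2→2, 8→4, 9→5, 10→6, 19→7, 7→4, 19→7, 1→2, 10→6, 11→7, 17→8, 12→8.
So the longest increasing subsequence has length 8, e.g. 0, 5, 6, 8, 9, 10, 11, 17.

8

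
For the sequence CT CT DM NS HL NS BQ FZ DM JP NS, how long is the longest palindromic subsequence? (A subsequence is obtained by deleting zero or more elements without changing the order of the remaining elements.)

5

One longest palindromic subsequence is DM NS HL NS DM (positions 3,4,5,6,9); it reads the same forward and backward, and the interval DP gives dp[1][11] = 5.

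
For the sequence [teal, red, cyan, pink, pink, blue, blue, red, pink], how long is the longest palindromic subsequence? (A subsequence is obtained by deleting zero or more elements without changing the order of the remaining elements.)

4

One longest palindromic subsequence is pink blue blue pink (positions 4,6,7,9); it reads the same forward and backward, and the interval DP gives dp[1][9] = 4.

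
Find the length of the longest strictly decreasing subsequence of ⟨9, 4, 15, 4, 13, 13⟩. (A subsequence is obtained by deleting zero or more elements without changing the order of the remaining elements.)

One longest decreasing subsequence is 9, 4 (positions 1,2), of length 2; no longer one exists.

2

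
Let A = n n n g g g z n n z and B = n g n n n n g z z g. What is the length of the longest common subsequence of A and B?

A longest common subsequence is nnngzz (length 6); the LCS DP confirms no longer common subsequence exists.

6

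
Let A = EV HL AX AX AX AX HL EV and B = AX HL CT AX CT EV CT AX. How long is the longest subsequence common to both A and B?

A longest common subsequence is HL, AX, AX (length 3); the LCS DP confirms no longer common subsequence exists.

3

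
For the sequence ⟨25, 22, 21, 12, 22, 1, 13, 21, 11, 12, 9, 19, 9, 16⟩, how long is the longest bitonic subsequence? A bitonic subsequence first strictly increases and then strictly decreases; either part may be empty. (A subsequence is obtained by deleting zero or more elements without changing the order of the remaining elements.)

6

Let inc[i] be the LIS ending at i and dec[i] the longest strictly decreasing subsequence starting at i. inc = [1, 1, 1, 1, 2, 1, 2, 3, 2, 3, 2, 4, 2, 4], dec = [6, 5, 4, 3, 4, 1, 3, 3, 2, 2, 1, 2, 1, 1].
max_i inc[i]+dec[i]−1 = 6, with one witness 25, 22, 21, 13, 12, 9.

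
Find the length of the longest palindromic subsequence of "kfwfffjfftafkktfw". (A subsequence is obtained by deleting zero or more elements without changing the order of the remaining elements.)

9

Using dp[i][j] = 2 + dp[i+1][j−1] if the ends match, else max(dp[i+1][j], dp[i][j−1]):
dp[1][17] = 9. A witness is wfffffffw at positions 3,4,5,6,8,9,12,16,17.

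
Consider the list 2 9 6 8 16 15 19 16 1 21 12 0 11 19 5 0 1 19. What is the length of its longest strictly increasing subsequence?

Let dp[i] be the longest increasing subsequence ending at position i. Then dp = [1, 2, 2, 3, 4, 4, 5, 5, 1, 6, 4, 1, 4, 6, 2, 1, 2, 6].
The maximum is 6; one witness is 2, 6, 8, 16, 19, 21 at positions 1,3,4,5,7,10.

6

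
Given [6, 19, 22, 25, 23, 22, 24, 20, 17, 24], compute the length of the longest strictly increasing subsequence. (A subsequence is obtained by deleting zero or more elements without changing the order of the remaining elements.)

5

Let dp[i] be the longest increasing subsequence ending at position i. Then dp = [1, 2, 3, 4, 4, 3, 5, 3, 2, 5].
The maximum is 5; one witness is 6, 19, 22, 23, 24 at positions 1,2,3,5,7.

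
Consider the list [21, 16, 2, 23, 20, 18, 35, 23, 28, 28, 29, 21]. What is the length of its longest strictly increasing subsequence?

5

Scanning left to right, the best length ending at each element is: 21→1, 16→1, 2→1, 23→2, 20→2, 18→2, 35→3, 23→3, 28→4, 28→4, 29→5, 21→3.
So the longest increasing subsequence has length 5, e.g. 16, 20, 23, 28, 29.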